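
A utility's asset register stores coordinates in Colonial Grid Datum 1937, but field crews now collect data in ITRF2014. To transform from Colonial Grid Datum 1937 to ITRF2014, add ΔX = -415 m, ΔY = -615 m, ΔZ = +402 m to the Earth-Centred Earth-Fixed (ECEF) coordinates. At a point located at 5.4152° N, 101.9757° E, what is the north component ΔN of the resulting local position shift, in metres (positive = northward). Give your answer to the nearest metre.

ΔN = 449 m

The local north axis is (−sin φ cos λ, −sin φ sin λ, cos φ), giving ΔN = -8.127 + 56.776 + 400.206 = 448.86 m.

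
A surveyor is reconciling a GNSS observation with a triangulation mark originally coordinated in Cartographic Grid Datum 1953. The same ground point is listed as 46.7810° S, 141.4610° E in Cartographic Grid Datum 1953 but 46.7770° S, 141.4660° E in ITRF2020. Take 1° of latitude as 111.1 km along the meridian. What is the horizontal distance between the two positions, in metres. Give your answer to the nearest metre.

585 m

Δφ = -46.7770° − -46.7810° = +0.0040°; Δλ = 141.4660° − 141.4610° = +0.0050°.
ΔN = Δφ × 111100 = 444.4 m; ΔE = Δλ × 111100 × cos(-46.7810°) = +0.0050 × 111100 × 0.684789 = 380.4 m.
Distance = √(ΔE² + ΔN²) = √(380.4² + 444.4²) = 585.0 m.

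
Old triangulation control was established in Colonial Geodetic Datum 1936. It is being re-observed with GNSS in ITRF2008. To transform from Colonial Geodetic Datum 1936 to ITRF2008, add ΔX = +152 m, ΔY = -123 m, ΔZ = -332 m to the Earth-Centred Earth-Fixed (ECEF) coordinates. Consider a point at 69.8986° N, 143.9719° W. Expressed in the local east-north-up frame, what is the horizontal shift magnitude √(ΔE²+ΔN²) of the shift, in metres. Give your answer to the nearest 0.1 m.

The local east axis at (φ, λ) is (−sin λ, cos λ, 0), so ΔE = −sin(-143.9719°)·152 + cos(-143.9719°)·(-123) = 188.88 m.
The local north axis is (−sin φ cos λ, −sin φ sin λ, cos φ), giving ΔN = 115.439 − 67.939 − 114.103 = -66.60 m.
Horizontal magnitude = √(ΔE² + ΔN²) = √(188.88² + (-66.60)²) = 200.28 m.

200.3 m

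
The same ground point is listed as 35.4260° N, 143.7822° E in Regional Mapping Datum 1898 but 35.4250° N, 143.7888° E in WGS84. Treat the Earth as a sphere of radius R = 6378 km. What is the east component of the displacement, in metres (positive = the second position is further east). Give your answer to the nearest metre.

Δφ = 35.4250° − 35.4260° = -0.0010°; Δλ = 143.7888° − 143.7822° = +0.0066°.
1° along a meridian = πR/180 = 111317 m.
ΔN = Δφ × 111317 = -111.3 m; ΔE = Δλ × 111317 × cos(35.4260°) = +0.0066 × 111317 × 0.814865 = 598.7 m.

ΔE = 599 m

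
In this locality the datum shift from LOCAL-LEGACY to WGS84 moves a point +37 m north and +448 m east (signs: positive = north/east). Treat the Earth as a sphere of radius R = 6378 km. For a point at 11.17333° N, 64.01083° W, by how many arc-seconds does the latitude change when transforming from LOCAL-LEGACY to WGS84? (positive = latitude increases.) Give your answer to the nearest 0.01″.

On a sphere of radius R, 1 rad of latitude = R, so Δφ = ΔN / R = 37.0 / 6378000 = 5.8012e-06 rad = 1.197″.

Δφ = 1.20″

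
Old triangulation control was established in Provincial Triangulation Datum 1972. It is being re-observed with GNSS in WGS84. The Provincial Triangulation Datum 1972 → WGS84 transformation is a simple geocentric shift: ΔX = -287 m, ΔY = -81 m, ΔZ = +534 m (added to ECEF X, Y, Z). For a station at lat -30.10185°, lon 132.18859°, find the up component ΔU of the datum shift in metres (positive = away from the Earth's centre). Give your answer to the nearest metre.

The local up (radial) axis is (cos φ cos λ, cos φ sin λ, sin φ), giving ΔU = 166.747 − 51.922 − 267.822 = -153.00 m.

ΔU = -153 m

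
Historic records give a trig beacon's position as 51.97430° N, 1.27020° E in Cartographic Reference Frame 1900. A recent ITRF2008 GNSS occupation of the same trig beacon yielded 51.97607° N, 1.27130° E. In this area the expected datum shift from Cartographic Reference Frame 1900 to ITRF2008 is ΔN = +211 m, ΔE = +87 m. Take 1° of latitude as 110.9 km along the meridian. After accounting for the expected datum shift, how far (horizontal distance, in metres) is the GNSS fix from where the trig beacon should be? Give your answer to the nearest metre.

Observed coordinate differences: Δφ = +0.00177°, Δλ = +0.00110°.
Converting to metres (1° lat = 110900 m, cos φ = 0.616015): observed ΔN = 196.3 m, observed ΔE = 75.1 m.
Subtracting the expected shift leaves a residual of 196.3 − (211) = -14.7 m north and 75.1 − (87) = -11.9 m east.
Residual distance = √((-14.7)² + (-11.9)²) = 18.9 m.

19 m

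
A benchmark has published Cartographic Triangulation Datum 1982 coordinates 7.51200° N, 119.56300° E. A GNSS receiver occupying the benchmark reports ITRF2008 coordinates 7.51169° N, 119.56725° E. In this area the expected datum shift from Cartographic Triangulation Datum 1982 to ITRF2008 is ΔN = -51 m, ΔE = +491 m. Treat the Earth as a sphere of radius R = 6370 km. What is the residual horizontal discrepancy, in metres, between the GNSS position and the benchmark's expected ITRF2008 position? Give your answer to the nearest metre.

Observed coordinate differences: Δφ = -0.00031°, Δλ = +0.00425°.
Converting to metres (1° lat = 111177 m, cos φ = 0.991418): observed ΔN = -34.5 m, observed ΔE = 468.4 m.
Subtracting the expected shift leaves a residual of -34.5 − (-51) = 16.5 m north and 468.4 − (491) = -22.6 m east.
Residual distance = √(16.5² + (-22.6)²) = 28.0 m.

28 m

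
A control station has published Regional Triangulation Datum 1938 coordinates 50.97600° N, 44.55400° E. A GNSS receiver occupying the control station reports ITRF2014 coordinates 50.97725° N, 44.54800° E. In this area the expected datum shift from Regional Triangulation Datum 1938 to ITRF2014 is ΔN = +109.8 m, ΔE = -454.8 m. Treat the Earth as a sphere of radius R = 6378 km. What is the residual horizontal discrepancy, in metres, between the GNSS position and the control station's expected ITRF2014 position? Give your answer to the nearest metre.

Observed coordinate differences: Δφ = +0.00125°, Δλ = -0.00600°.
Converting to metres (1° lat = 111317 m, cos φ = 0.629646): observed ΔN = 139.1 m, observed ΔE = -420.5 m.
Subtracting the expected shift leaves a residual of 139.1 − (109.8) = 29.3 m north and -420.5 − (-454.8) = 34.3 m east.
Residual distance = √(29.3² + 34.3²) = 45.1 m.

45 m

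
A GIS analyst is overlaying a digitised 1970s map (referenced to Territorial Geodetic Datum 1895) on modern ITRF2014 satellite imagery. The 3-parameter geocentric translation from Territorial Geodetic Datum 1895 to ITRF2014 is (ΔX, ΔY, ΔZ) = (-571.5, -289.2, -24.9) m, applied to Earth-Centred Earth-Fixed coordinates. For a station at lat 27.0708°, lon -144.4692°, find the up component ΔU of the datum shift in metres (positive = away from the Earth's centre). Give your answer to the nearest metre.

The local up (radial) axis is (cos φ cos λ, cos φ sin λ, sin φ), giving ΔU = 414.136 + 149.653 − 11.332 = 552.46 m.

ΔU = 552 m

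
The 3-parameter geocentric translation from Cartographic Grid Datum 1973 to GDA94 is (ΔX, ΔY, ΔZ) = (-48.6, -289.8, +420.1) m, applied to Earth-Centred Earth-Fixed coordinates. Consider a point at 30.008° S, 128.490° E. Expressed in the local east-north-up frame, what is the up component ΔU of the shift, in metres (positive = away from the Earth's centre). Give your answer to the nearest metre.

At φ = -30.008°, λ = 128.490°: sin φ = -0.500121, cos φ = 0.865956, sin λ = 0.782717, cos λ = -0.622378.
ΔU = cos φ cos λ·ΔX + cos φ sin λ·ΔY + sin φ·ΔZ = (0.865956)(-0.622378)(-48.6) + (0.865956)(0.782717)(-289.8) + (-0.500121)(420.1) = -380.33 m.

ΔU = -380 m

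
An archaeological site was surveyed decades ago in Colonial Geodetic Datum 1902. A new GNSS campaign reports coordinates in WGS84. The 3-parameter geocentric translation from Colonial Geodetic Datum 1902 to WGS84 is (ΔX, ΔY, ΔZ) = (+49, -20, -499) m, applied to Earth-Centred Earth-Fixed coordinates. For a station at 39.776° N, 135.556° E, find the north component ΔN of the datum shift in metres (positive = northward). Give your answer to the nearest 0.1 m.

ΔN = -352.2 m

At φ = 39.776°, λ = 135.556°: sin φ = 0.639788, cos φ = 0.768552, sin λ = 0.700212, cos λ = -0.713935.
ΔN = −sin φ cos λ·ΔX − sin φ sin λ·ΔY + cos φ·ΔZ = −(0.639788)(-0.713935)(49) − (0.639788)(0.700212)(-20) + (0.768552)(-499) = -352.17 m.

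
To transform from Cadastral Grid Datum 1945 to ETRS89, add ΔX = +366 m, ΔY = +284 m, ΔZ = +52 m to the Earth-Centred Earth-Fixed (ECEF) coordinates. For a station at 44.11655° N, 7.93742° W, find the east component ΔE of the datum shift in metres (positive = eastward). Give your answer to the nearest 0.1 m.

ΔE = 331.8 m

At φ = 44.11655°, λ = -7.93742°: sin φ = 0.696120, cos φ = 0.717925, sin λ = -0.138091, cos λ = 0.990419.
ΔE = −sin λ·ΔX + cos λ·ΔY = −(-0.138091)·(366) + (0.990419)·(284) = 331.82 m.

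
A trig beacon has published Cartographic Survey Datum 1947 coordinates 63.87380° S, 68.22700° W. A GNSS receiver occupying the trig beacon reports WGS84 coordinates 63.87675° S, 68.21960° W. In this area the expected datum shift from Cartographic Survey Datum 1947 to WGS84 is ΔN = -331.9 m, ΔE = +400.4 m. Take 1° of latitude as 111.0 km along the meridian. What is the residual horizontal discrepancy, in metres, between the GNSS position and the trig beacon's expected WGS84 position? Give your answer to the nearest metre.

39 m

Observed coordinate differences: Δφ = -0.00295°, Δλ = +0.00740°.
Converting to metres (1° lat = 111000 m, cos φ = 0.440350): observed ΔN = -327.4 m, observed ΔE = 361.7 m.
Subtracting the expected shift leaves a residual of -327.4 − (-331.9) = 4.5 m north and 361.7 − (400.4) = -38.7 m east.
Residual distance = √(4.5² + (-38.7)²) = 39.0 m.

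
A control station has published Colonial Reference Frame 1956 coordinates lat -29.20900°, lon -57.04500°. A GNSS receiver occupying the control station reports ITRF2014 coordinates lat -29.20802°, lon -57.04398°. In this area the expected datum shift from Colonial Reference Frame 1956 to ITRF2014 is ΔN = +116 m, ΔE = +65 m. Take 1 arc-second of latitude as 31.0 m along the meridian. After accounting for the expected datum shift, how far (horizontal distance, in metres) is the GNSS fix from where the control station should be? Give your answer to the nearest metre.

Observed coordinate differences: Δφ = +0.00098°, Δλ = +0.00102°.
Converting to metres (1° lat = 111600 m, cos φ = 0.872845): observed ΔN = 109.4 m, observed ΔE = 99.4 m.
Subtracting the expected shift leaves a residual of 109.4 − (116) = -6.6 m north and 99.4 − (65) = 34.4 m east.
Residual distance = √((-6.6)² + 34.4²) = 35.0 m.

35 m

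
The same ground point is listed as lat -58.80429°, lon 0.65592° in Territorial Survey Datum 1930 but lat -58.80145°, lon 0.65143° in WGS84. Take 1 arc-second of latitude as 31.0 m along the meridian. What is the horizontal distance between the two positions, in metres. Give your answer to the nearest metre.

Δφ = -58.80145° − -58.80429° = +0.00284°; Δλ = 0.65143° − 0.65592° = -0.00449°.
1° of latitude = 3600 × 31.00 = 111600 m.
ΔN = Δφ × 111600 = 316.9 m; ΔE = Δλ × 111600 × cos(-58.80429°) = -0.00449 × 111600 × 0.517963 = -259.5 m.
Distance = √(ΔE² + ΔN²) = √((-259.5)² + 316.9²) = 409.7 m.

410 m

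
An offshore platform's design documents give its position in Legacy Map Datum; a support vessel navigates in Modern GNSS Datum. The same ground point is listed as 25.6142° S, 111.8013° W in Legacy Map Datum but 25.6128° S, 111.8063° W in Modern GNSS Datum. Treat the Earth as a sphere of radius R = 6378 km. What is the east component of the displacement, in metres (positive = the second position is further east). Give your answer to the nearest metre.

ΔE = -502 m

Δφ = -25.6128° − -25.6142° = +0.0014°; Δλ = -111.8063° − -111.8013° = -0.0050°.
1° along a meridian = πR/180 = 111317 m.
ΔN = Δφ × 111317 = 155.8 m; ΔE = Δλ × 111317 × cos(-25.6142°) = -0.0050 × 111317 × 0.901725 = -501.9 m.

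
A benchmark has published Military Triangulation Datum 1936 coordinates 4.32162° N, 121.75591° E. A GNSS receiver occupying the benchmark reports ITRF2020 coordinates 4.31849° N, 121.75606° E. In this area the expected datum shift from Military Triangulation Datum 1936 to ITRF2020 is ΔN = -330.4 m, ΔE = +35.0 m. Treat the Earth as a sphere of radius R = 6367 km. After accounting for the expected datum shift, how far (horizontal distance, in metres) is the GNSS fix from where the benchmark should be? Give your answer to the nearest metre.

Observed coordinate differences: Δφ = -0.00313°, Δλ = +0.00015°.
Converting to metres (1° lat = 111125 m, cos φ = 0.997157): observed ΔN = -347.8 m, observed ΔE = 16.6 m.
Subtracting the expected shift leaves a residual of -347.8 − (-330.4) = -17.4 m north and 16.6 − (35.0) = -18.4 m east.
Residual distance = √((-17.4)² + (-18.4)²) = 25.3 m.

25 m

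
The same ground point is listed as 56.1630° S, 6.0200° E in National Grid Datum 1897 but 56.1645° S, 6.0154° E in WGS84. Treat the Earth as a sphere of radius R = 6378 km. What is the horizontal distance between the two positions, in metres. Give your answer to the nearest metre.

330 m

Δφ = -56.1645° − -56.1630° = -0.0015°; Δλ = 6.0154° − 6.0200° = -0.0046°.
1° along a meridian = πR/180 = 111317 m.
ΔN = Δφ × 111317 = -167.0 m; ΔE = Δλ × 111317 × cos(-56.1630°) = -0.0046 × 111317 × 0.556832 = -285.1 m.
Distance = √(ΔE² + ΔN²) = √((-285.1)² + (-167.0)²) = 330.4 m.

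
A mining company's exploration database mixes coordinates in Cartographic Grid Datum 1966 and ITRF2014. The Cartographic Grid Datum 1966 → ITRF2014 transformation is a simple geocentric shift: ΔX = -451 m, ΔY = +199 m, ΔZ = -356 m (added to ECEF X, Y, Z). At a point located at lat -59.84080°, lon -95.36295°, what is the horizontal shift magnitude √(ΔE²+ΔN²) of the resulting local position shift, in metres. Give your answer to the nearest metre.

563 m

The local east axis at (φ, λ) is (−sin λ, cos λ, 0), so ΔE = −sin(-95.36295°)·(-451) + cos(-95.36295°)·199 = -467.63 m.
The local north axis is (−sin φ cos λ, −sin φ sin λ, cos φ), giving ΔN = 36.446 − 171.309 − 178.856 = -313.72 m.
Horizontal magnitude = √(ΔE² + ΔN²) = √((-467.63)² + (-313.72)²) = 563.11 m.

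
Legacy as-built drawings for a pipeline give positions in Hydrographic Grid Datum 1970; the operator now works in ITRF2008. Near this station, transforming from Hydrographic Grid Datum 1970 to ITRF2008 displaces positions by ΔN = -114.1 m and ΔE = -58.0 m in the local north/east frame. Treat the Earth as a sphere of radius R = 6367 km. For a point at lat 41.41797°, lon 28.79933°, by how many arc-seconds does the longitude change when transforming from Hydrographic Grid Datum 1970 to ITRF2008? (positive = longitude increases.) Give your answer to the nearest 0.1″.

Δλ = -2.5″

At latitude 41.41797°, cos φ = 0.749904.
One radian of longitude at latitude φ spans R cos φ, so Δλ = ΔE / (R cos φ) = -58.0 / (6367000 × 0.749904) = -1.2148e-05 rad = -2.506″.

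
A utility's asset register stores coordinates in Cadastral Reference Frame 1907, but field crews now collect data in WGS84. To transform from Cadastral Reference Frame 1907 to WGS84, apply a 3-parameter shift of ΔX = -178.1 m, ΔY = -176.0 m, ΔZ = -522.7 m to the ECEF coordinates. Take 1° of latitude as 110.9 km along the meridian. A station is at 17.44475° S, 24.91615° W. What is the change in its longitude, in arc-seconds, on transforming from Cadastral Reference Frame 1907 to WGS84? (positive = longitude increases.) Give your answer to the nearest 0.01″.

sin φ = -0.299786, cos φ = 0.954006, sin λ = -0.421291, cos λ = 0.906925.
East component: ΔE = −sin λ·ΔX + cos λ·ΔY = −(-0.421291)(-178.1) + (0.906925)(-176.0) = -234.65 m.
1° of latitude spans 110900 m; at latitude φ, 1° of longitude spans that × cos φ = 105799.3 m, so Δλ = -234.65 / 105799.3 × 3600 = -7.984″.

Δλ = -7.98″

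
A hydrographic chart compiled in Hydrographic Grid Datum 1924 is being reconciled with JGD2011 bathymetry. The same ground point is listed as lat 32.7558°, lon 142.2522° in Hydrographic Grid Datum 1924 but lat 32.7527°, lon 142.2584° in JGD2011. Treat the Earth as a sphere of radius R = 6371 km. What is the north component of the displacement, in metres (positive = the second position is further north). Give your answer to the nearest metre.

Δφ = 32.7527° − 32.7558° = -0.0031°; Δλ = 142.2584° − 142.2522° = +0.0062°.
1° along a meridian = πR/180 = 111195 m.
ΔN = Δφ × 111195 = -344.7 m; ΔE = Δλ × 111195 × cos(32.7558°) = +0.0062 × 111195 × 0.840984 = 579.8 m.

ΔN = -345 m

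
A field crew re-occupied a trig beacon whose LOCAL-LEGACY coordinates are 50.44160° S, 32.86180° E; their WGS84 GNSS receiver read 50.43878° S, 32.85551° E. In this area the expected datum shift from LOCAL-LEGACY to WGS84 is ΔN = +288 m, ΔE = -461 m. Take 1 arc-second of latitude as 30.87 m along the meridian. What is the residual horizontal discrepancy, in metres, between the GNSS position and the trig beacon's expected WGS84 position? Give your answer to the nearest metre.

Observed coordinate differences: Δφ = +0.00282°, Δλ = -0.00629°.
Converting to metres (1° lat = 111132 m, cos φ = 0.636864): observed ΔN = 313.4 m, observed ΔE = -445.2 m.
Subtracting the expected shift leaves a residual of 313.4 − (288) = 25.4 m north and -445.2 − (-461) = 15.8 m east.
Residual distance = √(25.4² + 15.8²) = 29.9 m.

30 m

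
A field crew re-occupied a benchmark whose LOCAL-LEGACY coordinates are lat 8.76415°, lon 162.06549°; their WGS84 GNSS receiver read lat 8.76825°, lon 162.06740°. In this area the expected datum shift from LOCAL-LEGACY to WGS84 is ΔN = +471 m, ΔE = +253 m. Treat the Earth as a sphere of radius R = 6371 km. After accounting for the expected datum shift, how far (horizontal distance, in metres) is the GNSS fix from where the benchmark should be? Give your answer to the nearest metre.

46 m

Observed coordinate differences: Δφ = +0.00410°, Δλ = +0.00191°.
Converting to metres (1° lat = 111195 m, cos φ = 0.988324): observed ΔN = 455.9 m, observed ΔE = 209.9 m.
Subtracting the expected shift leaves a residual of 455.9 − (471) = -15.1 m north and 209.9 − (253) = -43.1 m east.
Residual distance = √((-15.1)² + (-43.1)²) = 45.7 m.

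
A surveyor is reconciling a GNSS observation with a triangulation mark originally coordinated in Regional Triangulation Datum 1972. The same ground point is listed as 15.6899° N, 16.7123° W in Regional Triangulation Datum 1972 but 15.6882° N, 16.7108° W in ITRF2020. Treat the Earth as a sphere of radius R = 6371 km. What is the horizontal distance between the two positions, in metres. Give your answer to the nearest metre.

Δφ = 15.6882° − 15.6899° = -0.0017°; Δλ = -16.7108° − -16.7123° = +0.0015°.
1° along a meridian = πR/180 = 111195 m.
ΔN = Δφ × 111195 = -189.0 m; ΔE = Δλ × 111195 × cos(15.6899°) = +0.0015 × 111195 × 0.962739 = 160.6 m.
Distance = √(ΔE² + ΔN²) = √(160.6² + (-189.0)²) = 248.0 m.

248 m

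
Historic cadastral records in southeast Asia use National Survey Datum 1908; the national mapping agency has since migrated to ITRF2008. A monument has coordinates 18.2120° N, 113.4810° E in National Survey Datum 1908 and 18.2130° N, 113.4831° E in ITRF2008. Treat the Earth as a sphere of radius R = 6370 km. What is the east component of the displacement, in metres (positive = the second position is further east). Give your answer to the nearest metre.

Δφ = 18.2130° − 18.2120° = +0.0010°; Δλ = 113.4831° − 113.4810° = +0.0021°.
1° along a meridian = πR/180 = 111177 m.
ΔN = Δφ × 111177 = 111.2 m; ΔE = Δλ × 111177 × cos(18.2120°) = +0.0021 × 111177 × 0.949907 = 221.8 m.

ΔE = 222 m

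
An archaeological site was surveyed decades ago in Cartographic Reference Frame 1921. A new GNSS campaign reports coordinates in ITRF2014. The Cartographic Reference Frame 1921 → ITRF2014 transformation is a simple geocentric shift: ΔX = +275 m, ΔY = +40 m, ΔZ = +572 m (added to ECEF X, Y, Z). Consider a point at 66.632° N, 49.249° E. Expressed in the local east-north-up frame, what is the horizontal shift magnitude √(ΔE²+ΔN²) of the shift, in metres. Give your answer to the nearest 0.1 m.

At φ = 66.632°, λ = 49.249°: sin φ = 0.917976, cos φ = 0.396635, sin λ = 0.757554, cos λ = 0.652773.
ΔE = −sin λ·ΔX + cos λ·ΔY = −(0.757554)·(275) + (0.652773)·(40) = -182.22 m.
ΔN = −sin φ cos λ·ΔX − sin φ sin λ·ΔY + cos φ·ΔZ = −(0.917976)(0.652773)(275) − (0.917976)(0.757554)(40) + (0.396635)(572) = 34.27 m.
Horizontal magnitude = √(ΔE² + ΔN²) = √((-182.22)² + 34.27²) = 185.41 m.

185.4 m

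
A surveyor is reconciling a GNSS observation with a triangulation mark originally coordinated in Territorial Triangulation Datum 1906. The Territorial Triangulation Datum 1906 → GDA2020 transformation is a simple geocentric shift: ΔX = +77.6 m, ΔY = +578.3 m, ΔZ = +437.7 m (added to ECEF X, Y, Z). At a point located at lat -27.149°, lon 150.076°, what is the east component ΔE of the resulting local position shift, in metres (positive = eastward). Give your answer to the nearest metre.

ΔE = -540 m

The local east axis at (φ, λ) is (−sin λ, cos λ, 0), so ΔE = −sin(150.076°)·77.6 + cos(150.076°)·578.3 = -539.92 m.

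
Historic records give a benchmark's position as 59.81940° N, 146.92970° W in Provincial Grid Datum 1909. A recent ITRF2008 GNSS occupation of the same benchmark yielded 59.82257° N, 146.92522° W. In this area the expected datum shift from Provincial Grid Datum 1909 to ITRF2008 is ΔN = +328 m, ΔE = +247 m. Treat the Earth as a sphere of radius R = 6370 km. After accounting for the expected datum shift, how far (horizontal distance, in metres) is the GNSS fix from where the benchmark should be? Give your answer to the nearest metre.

Observed coordinate differences: Δφ = +0.00317°, Δλ = +0.00448°.
Converting to metres (1° lat = 111177 m, cos φ = 0.502727): observed ΔN = 352.4 m, observed ΔE = 250.4 m.
Subtracting the expected shift leaves a residual of 352.4 − (328) = 24.4 m north and 250.4 − (247) = 3.4 m east.
Residual distance = √(24.4² + 3.4²) = 24.7 m.

25 m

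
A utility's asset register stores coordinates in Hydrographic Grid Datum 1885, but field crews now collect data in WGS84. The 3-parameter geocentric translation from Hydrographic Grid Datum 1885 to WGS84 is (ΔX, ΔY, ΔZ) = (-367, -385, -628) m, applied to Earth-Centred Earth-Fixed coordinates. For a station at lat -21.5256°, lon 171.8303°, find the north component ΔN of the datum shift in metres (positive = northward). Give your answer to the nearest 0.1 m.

ΔN = -471.0 m

The local north axis is (−sin φ cos λ, −sin φ sin λ, cos φ), giving ΔN = 133.292 − 20.074 − 584.199 = -470.98 m.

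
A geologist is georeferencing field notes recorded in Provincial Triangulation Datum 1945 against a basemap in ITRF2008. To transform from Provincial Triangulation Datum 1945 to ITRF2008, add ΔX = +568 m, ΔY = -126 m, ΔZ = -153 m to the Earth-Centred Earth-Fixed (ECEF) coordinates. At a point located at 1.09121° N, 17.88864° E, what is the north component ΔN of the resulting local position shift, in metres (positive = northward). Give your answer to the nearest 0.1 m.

At φ = 1.09121°, λ = 17.88864°: sin φ = 0.019044, cos φ = 0.999819, sin λ = 0.307168, cos λ = 0.951655.
ΔN = −sin φ cos λ·ΔX − sin φ sin λ·ΔY + cos φ·ΔZ = −(0.019044)(0.951655)(568) − (0.019044)(0.307168)(-126) + (0.999819)(-153) = -162.53 m.

ΔN = -162.5 m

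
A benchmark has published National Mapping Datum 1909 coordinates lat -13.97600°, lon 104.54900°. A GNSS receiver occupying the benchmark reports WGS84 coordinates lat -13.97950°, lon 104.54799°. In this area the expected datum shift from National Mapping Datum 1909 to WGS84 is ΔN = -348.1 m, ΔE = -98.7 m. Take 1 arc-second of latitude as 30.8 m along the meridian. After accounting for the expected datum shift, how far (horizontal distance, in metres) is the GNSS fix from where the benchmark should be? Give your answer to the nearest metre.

Observed coordinate differences: Δφ = -0.00350°, Δλ = -0.00101°.
Converting to metres (1° lat = 110880 m, cos φ = 0.970397): observed ΔN = -388.1 m, observed ΔE = -108.7 m.
Subtracting the expected shift leaves a residual of -388.1 − (-348.1) = -40.0 m north and -108.7 − (-98.7) = -10.0 m east.
Residual distance = √((-40.0)² + (-10.0)²) = 41.2 m.

41 m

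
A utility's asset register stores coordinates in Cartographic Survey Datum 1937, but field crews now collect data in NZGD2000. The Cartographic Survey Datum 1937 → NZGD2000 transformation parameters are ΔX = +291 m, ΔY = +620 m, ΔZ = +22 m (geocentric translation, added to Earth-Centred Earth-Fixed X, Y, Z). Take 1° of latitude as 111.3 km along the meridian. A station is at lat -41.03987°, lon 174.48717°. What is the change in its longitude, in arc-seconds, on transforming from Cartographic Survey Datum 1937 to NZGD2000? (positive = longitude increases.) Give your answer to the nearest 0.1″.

Δλ = -27.7″

sin φ = -0.656584, cos φ = 0.754253, sin λ = 0.096069, cos λ = -0.995375.
East component: ΔE = −sin λ·ΔX + cos λ·ΔY = −(0.096069)(291) + (-0.995375)(620) = -645.09 m.
1° of latitude spans 111300 m; at latitude φ, 1° of longitude spans that × cos φ = 83948.3 m, so Δλ = -645.09 / 83948.3 × 3600 = -27.664″.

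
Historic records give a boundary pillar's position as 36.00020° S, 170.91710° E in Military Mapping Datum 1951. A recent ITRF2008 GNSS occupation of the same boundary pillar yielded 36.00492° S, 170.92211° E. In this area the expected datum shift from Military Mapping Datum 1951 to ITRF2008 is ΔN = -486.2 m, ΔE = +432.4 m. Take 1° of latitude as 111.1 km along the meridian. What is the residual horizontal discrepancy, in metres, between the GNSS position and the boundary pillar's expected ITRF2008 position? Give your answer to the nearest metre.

Observed coordinate differences: Δφ = -0.00472°, Δλ = +0.00501°.
Converting to metres (1° lat = 111100 m, cos φ = 0.809015): observed ΔN = -524.4 m, observed ΔE = 450.3 m.
Subtracting the expected shift leaves a residual of -524.4 − (-486.2) = -38.2 m north and 450.3 − (432.4) = 17.9 m east.
Residual distance = √((-38.2)² + 17.9²) = 42.2 m.

42 m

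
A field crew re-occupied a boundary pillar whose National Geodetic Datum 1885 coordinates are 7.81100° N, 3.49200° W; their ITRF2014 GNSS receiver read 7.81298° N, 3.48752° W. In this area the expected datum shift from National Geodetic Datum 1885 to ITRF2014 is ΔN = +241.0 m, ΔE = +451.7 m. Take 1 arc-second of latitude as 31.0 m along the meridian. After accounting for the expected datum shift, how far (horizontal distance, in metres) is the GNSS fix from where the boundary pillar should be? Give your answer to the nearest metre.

Observed coordinate differences: Δφ = +0.00198°, Δλ = +0.00448°.
Converting to metres (1° lat = 111600 m, cos φ = 0.990722): observed ΔN = 221.0 m, observed ΔE = 495.3 m.
Subtracting the expected shift leaves a residual of 221.0 − (241.0) = -20.0 m north and 495.3 − (451.7) = 43.6 m east.
Residual distance = √((-20.0)² + 43.6²) = 48.0 m.

48 m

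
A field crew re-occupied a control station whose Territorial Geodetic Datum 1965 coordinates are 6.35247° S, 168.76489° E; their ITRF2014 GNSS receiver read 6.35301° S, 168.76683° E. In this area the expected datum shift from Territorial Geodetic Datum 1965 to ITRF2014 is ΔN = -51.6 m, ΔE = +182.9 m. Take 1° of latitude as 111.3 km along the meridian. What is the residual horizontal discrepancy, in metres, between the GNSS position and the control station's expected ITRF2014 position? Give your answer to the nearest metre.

33 m

Observed coordinate differences: Δφ = -0.00054°, Δλ = +0.00194°.
Converting to metres (1° lat = 111300 m, cos φ = 0.993860): observed ΔN = -60.1 m, observed ΔE = 214.6 m.
Subtracting the expected shift leaves a residual of -60.1 − (-51.6) = -8.5 m north and 214.6 − (182.9) = 31.7 m east.
Residual distance = √((-8.5)² + 31.7²) = 32.8 m.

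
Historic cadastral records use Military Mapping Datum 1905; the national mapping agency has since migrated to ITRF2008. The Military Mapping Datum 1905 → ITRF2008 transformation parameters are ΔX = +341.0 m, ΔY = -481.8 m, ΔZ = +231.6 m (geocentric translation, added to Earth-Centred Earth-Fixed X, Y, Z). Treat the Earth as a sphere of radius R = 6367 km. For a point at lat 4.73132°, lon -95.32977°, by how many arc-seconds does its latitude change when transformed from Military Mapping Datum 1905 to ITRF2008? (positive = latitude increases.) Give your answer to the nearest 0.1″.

sin φ = 0.082483, cos φ = 0.996592, sin λ = -0.995677, cos λ = -0.092888.
North component: ΔN = −sin φ cos λ·ΔX − sin φ sin λ·ΔY + cos φ·ΔZ = −(0.082483)(-0.092888)(341.0) − (0.082483)(-0.995677)(-481.8) + (0.996592)(231.6) = 193.85 m.
1° of latitude spans πR/180 = 111125 m, so Δφ = 193.85 / 111125 × 3600 = 6.280″.

Δφ = 6.3″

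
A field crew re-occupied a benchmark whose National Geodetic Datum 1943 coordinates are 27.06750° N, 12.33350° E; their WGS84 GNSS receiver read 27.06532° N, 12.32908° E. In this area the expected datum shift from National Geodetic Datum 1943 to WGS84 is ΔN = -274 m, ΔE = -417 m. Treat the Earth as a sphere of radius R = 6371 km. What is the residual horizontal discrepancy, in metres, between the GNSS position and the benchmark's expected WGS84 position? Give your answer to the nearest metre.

38 m

Observed coordinate differences: Δφ = -0.00218°, Δλ = -0.00442°.
Converting to metres (1° lat = 111195 m, cos φ = 0.890471): observed ΔN = -242.4 m, observed ΔE = -437.7 m.
Subtracting the expected shift leaves a residual of -242.4 − (-274) = 31.6 m north and -437.7 − (-417) = -20.7 m east.
Residual distance = √(31.6² + (-20.7)²) = 37.7 m.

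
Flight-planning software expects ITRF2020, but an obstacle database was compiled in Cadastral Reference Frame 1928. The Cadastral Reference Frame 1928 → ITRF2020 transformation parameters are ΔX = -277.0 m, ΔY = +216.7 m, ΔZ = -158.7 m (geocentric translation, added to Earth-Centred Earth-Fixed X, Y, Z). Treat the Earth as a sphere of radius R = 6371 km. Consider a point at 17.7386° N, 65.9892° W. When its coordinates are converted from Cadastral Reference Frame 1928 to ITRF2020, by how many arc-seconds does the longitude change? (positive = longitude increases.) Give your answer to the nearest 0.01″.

sin φ = 0.304675, cos φ = 0.952456, sin λ = -0.913469, cos λ = 0.406909.
East component: ΔE = −sin λ·ΔX + cos λ·ΔY = −(-0.913469)(-277.0) + (0.406909)(216.7) = -164.85 m.
1° of latitude spans πR/180 = 111195 m; at latitude φ, 1° of longitude spans that × cos φ = 105908.3 m, so Δλ = -164.85 / 105908.3 × 3600 = -5.604″.

Δλ = -5.60″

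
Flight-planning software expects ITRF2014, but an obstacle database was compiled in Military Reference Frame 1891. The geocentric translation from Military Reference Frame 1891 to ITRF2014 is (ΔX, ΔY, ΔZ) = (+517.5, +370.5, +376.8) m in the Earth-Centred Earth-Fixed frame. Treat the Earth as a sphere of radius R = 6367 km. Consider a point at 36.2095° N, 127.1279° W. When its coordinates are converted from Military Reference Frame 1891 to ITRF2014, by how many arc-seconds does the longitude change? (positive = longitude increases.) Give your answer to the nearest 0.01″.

Δλ = 7.59″

sin φ = 0.590739, cos φ = 0.806862, sin λ = -0.797290, cos λ = -0.603596.
East component: ΔE = −sin λ·ΔX + cos λ·ΔY = −(-0.797290)(517.5) + (-0.603596)(370.5) = 188.97 m.
1° of latitude spans πR/180 = 111125 m; at latitude φ, 1° of longitude spans that × cos φ = 89662.7 m, so Δλ = 188.97 / 89662.7 × 3600 = 7.587″.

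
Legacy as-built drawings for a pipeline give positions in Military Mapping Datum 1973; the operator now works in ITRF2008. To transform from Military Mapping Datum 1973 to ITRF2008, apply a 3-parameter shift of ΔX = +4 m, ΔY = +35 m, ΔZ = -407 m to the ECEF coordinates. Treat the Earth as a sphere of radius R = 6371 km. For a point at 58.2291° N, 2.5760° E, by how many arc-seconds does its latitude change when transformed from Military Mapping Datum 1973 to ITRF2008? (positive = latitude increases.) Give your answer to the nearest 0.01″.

Δφ = -7.09″

sin φ = 0.850160, cos φ = 0.526524, sin λ = 0.044945, cos λ = 0.998989.
North component: ΔN = −sin φ cos λ·ΔX − sin φ sin λ·ΔY + cos φ·ΔZ = −(0.850160)(0.998989)(4) − (0.850160)(0.044945)(35) + (0.526524)(-407) = -219.03 m.
1° of latitude spans πR/180 = 111195 m, so Δφ = -219.03 / 111195 × 3600 = -7.091″.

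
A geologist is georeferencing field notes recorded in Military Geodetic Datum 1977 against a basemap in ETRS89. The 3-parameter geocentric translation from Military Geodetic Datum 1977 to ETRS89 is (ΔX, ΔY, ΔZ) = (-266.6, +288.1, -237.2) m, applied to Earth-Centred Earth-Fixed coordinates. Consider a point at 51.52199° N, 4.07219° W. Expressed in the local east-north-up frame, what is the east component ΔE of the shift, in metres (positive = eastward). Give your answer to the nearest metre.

ΔE = 268 m

At φ = 51.52199°, λ = -4.07219°: sin φ = 0.782847, cos φ = 0.622214, sin λ = -0.071013, cos λ = 0.997475.
ΔE = −sin λ·ΔX + cos λ·ΔY = −(-0.071013)·(-266.6) + (0.997475)·(288.1) = 268.44 m.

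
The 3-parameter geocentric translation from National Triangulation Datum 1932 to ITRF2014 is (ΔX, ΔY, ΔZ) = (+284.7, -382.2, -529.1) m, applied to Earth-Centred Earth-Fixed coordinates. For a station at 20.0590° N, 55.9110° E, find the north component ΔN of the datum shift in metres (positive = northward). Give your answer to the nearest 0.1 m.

ΔN = -443.2 m

At φ = 20.0590°, λ = 55.9110°: sin φ = 0.342988, cos φ = 0.939340, sin λ = 0.828168, cos λ = 0.560480.
ΔN = −sin φ cos λ·ΔX − sin φ sin λ·ΔY + cos φ·ΔZ = −(0.342988)(0.560480)(284.7) − (0.342988)(0.828168)(-382.2) + (0.939340)(-529.1) = -443.17 m.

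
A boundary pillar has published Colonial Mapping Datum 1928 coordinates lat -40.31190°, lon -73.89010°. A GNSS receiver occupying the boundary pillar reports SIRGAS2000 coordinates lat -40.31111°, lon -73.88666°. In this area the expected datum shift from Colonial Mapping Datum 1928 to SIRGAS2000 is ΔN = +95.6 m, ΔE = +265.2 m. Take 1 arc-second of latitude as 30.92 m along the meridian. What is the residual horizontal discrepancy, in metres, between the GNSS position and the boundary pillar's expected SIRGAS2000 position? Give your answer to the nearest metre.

28 m

Observed coordinate differences: Δφ = +0.00079°, Δλ = +0.00344°.
Converting to metres (1° lat = 111312 m, cos φ = 0.762534): observed ΔN = 87.9 m, observed ΔE = 292.0 m.
Subtracting the expected shift leaves a residual of 87.9 − (95.6) = -7.7 m north and 292.0 − (265.2) = 26.8 m east.
Residual distance = √((-7.7)² + 26.8²) = 27.9 m.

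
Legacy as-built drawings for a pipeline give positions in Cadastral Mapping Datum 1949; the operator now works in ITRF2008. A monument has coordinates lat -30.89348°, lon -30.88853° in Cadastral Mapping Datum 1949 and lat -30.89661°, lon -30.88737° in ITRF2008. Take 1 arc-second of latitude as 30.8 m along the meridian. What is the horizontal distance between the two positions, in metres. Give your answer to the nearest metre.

Δφ = -30.89661° − -30.89348° = -0.00313°; Δλ = -30.88737° − -30.88853° = +0.00116°.
1° of latitude = 3600 × 30.80 = 110880 m.
ΔN = Δφ × 110880 = -347.1 m; ΔE = Δλ × 110880 × cos(-30.89348°) = +0.00116 × 110880 × 0.858123 = 110.4 m.
Distance = √(ΔE² + ΔN²) = √(110.4² + (-347.1)²) = 364.2 m.

364 m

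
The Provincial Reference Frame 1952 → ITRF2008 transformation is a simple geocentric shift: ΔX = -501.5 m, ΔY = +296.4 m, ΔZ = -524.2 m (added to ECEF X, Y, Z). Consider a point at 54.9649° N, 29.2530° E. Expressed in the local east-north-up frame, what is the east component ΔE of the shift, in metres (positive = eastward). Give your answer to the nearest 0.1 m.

At φ = 54.9649°, λ = 29.2530°: sin φ = 0.818801, cos φ = 0.574078, sin λ = 0.488667, cos λ = 0.872470.
ΔE = −sin λ·ΔX + cos λ·ΔY = −(0.488667)·(-501.5) + (0.872470)·(296.4) = 503.67 m.

ΔE = 503.7 m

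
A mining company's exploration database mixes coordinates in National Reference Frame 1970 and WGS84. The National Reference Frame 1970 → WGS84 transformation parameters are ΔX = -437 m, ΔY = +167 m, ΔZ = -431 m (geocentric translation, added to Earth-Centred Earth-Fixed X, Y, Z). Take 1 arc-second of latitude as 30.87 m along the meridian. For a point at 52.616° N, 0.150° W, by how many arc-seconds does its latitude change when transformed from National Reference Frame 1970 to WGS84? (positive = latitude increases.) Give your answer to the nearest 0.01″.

sin φ = 0.794584, cos φ = 0.607154, sin λ = -0.002618, cos λ = 0.999997.
North component: ΔN = −sin φ cos λ·ΔX − sin φ sin λ·ΔY + cos φ·ΔZ = −(0.794584)(0.999997)(-437) − (0.794584)(-0.002618)(167) + (0.607154)(-431) = 85.90 m.
1° of latitude spans 3600 × 30.87 = 111132 m, so Δφ = 85.90 / 111132 × 3600 = 2.783″.

Δφ = 2.78″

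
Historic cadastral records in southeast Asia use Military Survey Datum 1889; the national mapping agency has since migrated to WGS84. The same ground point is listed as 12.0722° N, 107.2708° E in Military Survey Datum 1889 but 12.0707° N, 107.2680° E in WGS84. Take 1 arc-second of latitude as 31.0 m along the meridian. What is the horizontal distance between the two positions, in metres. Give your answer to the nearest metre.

348 m

Δφ = 12.0707° − 12.0722° = -0.0015°; Δλ = 107.2680° − 107.2708° = -0.0028°.
1° of latitude = 3600 × 31.00 = 111600 m.
ΔN = Δφ × 111600 = -167.4 m; ΔE = Δλ × 111600 × cos(12.0722°) = -0.0028 × 111600 × 0.977885 = -305.6 m.
Distance = √(ΔE² + ΔN²) = √((-305.6)² + (-167.4)²) = 348.4 m.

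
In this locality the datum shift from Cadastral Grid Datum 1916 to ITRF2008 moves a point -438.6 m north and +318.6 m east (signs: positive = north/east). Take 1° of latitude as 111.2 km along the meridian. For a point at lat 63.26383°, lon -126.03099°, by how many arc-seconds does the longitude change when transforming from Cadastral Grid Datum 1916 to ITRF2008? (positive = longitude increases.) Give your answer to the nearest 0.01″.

Δλ = 22.93″

At latitude 63.26383°, cos φ = 0.449883.
1° of longitude at this latitude = 111.2 × cos φ = 50.03 km, so Δλ = 318.6 / 50027.0 = 0.0063686° = 22.927″.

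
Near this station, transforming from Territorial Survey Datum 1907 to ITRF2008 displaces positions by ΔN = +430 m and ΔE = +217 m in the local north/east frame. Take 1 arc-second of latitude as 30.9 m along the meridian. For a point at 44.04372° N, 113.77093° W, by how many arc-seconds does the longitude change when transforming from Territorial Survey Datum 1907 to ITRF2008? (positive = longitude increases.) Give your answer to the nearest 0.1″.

At latitude 44.04372°, cos φ = 0.718810.
1″ of longitude at this latitude = 30.90 × cos φ = 22.2112 m, so Δλ = 217.0 / 22.2112 = 9.770″.

Δλ = 9.8″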